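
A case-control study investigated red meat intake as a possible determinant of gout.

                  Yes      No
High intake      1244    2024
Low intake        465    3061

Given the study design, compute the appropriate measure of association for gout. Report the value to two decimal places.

Cells: a = 1244, b = 2024, c = 465, d = 3061.
This is a case-control study: participants were sampled on outcome status, so risks in the source population cannot be estimated directly — relative risk is not valid here. The odds ratio is the appropriate measure.
OR = (a·d)/(b·c) = (1244 × 3061) / (2024 × 465) = 3807884 / 941160 = 4.04595

4.05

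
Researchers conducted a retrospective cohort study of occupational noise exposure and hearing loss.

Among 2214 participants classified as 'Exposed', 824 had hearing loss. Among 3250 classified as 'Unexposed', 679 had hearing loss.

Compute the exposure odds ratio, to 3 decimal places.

2.245

From the description: a = 824, b = 1390, c = 679, d = 2571.
OR = (a·d)/(b·c) = (824 × 2571) / (1390 × 679) = 2118504 / 943810 = 2.24463
The odds of hearing loss are about 2.24 times as high in the exposed group.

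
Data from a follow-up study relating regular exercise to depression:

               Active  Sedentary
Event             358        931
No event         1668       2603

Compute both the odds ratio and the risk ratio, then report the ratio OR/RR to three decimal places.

0.895

Reading the table with exposure as columns: a = 358 (Active, case), b = 1668 (Active, non-case), c = 931 (Sedentary, case), d = 2603.
OR = (358·2603)/(1668·931) = 931874/1552908 = 0.60008
Risk in exposed = 358/2026 = 0.17670; risk in unexposed = 931/3534 = 0.26344; RR = 0.67075
OR/RR = 0.60008 / 0.67075 = 0.89465
The outcome is not rare, so the OR lies further from 1 than the RR.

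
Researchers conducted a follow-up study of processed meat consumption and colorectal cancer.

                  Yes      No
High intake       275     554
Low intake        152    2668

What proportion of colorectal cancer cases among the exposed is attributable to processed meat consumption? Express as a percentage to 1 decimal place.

Cells: a = 275, b = 554, c = 152, d = 2668.
Risk in exposed = 275/829 = 0.33172; risk in unexposed = 152/2820 = 0.05390.
RR = 0.33172/0.05390 = 6.15437
AR% = (RR − 1)/RR × 100 = (6.15437 − 1)/6.15437 × 100 = 83.7514%

83.8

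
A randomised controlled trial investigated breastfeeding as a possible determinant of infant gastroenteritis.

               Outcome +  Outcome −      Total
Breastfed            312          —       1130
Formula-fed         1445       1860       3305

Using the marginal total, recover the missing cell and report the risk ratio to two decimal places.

0.63

The missing cell is in the exposed row: 1130 − 312 = 818.
So a = 312, b = 818, c = 1445, d = 1860.
RR = [a/(a+b)] / [c/(c+d)] = (312/1130) / (1445/3305) = 0.27611/0.43722 = 0.63151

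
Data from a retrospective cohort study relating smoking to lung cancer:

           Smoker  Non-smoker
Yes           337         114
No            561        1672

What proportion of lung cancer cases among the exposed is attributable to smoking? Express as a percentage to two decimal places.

Reading the table with exposure as columns: a = 337 (Smoker, case), b = 561 (Smoker, non-case), c = 114 (Non-smoker, case), d = 1672.
Risk in exposed = 337/898 = 0.37528; risk in unexposed = 114/1786 = 0.06383.
RR = 0.37528/0.06383 = 5.87936
AR% = (RR − 1)/RR × 100 = (5.87936 − 1)/5.87936 × 100 = 82.9914%

82.99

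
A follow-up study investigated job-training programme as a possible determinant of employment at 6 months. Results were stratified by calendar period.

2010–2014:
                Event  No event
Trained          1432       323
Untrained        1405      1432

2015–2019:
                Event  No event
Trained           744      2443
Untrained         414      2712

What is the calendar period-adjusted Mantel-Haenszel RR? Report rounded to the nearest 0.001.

1.680

RR_MH = Σ(aᵢ·n₀ᵢ/nᵢ) / Σ(cᵢ·n₁ᵢ/nᵢ), with n₁ᵢ = aᵢ+bᵢ (exposed), n₀ᵢ = cᵢ+dᵢ (unexposed), nᵢ = n₁ᵢ+n₀ᵢ.
Stratum 1 (2010–2014): n₁ = 1755, n₀ = 2837, n = 4592; a·n₀/n = 1432·2837/4592 = 884.7091; c·n₁/n = 1405·1755/4592 = 536.9719
Stratum 2 (2015–2019): n₁ = 3187, n₀ = 3126, n = 6313; a·n₀/n = 744·3126/6313 = 368.4055; c·n₁/n = 414·3187/6313 = 209.0002
RR_MH = (884.7091 + 368.4055) / (536.9719 + 209.0002) = 1253.1146 / 745.9721 = 1.67984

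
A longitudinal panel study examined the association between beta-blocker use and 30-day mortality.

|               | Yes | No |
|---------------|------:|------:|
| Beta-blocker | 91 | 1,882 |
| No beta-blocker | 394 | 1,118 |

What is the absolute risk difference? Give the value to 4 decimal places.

Cells: a = 91, b = 1882, c = 394, d = 1118.
Risk in exposed = 91/1973 = 0.046123; risk in unexposed = 394/1512 = 0.260582.
Risk difference = 0.046123 − 0.260582 = -0.214459

-0.2145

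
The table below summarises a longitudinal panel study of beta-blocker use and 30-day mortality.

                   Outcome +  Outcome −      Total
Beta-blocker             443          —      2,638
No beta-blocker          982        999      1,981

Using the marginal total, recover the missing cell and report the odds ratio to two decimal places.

0.21

The missing cell is in the exposed row: 2638 − 443 = 2195.
So a = 443, b = 2195, c = 982, d = 999.
OR = (a·d)/(b·c) = (443 × 999) / (2195 × 982) = 442557 / 2155490 = 0.20532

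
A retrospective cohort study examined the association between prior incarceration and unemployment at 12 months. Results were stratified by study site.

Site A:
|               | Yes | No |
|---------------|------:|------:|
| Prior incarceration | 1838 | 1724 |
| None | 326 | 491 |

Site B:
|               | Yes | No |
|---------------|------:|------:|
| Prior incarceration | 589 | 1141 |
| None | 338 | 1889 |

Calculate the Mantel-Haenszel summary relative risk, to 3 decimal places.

RR_MH = Σ(aᵢ·n₀ᵢ/nᵢ) / Σ(cᵢ·n₁ᵢ/nᵢ), with n₁ᵢ = aᵢ+bᵢ (exposed), n₀ᵢ = cᵢ+dᵢ (unexposed), nᵢ = n₁ᵢ+n₀ᵢ.
Stratum 1 (Site A): n₁ = 3562, n₀ = 817, n = 4379; a·n₀/n = 1838·817/4379 = 342.9198; c·n₁/n = 326·3562/4379 = 265.1774
Stratum 2 (Site B): n₁ = 1730, n₀ = 2227, n = 3957; a·n₀/n = 589·2227/3957 = 331.4893; c·n₁/n = 338·1730/3957 = 147.7736
RR_MH = (342.9198 + 331.4893) / (265.1774 + 147.7736) = 674.4091 / 412.9510 = 1.63315

1.633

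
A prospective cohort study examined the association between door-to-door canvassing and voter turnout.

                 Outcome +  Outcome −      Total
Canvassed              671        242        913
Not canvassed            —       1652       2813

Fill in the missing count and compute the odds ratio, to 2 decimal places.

3.95

The missing cell is in the unexposed row: 2813 − 1652 = 1161.
So a = 671, b = 242, c = 1161, d = 1652.
OR = (a·d)/(b·c) = (671 × 1652) / (242 × 1161) = 1108492 / 280962 = 3.94534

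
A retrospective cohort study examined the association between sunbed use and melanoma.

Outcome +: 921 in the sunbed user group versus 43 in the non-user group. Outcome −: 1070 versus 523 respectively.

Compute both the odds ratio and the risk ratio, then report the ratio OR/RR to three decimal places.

From the description: a = 921, b = 1070, c = 43, d = 523.
OR = (921·523)/(1070·43) = 481683/46010 = 10.46909
Risk in exposed = 921/1991 = 0.46258; risk in unexposed = 43/566 = 0.07597; RR = 6.08887
OR/RR = 10.46909 / 6.08887 = 1.71938
The outcome is not rare, so the OR lies further from 1 than the RR.

1.719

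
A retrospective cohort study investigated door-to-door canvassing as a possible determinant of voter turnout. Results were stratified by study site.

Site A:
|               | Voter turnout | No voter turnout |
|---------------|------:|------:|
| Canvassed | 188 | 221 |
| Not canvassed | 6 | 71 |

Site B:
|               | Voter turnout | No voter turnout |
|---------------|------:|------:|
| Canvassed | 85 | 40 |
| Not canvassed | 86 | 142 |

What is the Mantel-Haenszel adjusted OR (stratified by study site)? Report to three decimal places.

OR_MH = Σ(aᵢdᵢ/nᵢ) / Σ(bᵢcᵢ/nᵢ), where nᵢ is the stratum total.
Stratum 1 (Site A): n = 486; a·d/n = 188·71/486 = 27.4650; b·c/n = 221·6/486 = 2.7284
Stratum 2 (Site B): n = 353; a·d/n = 85·142/353 = 34.1926; b·c/n = 40·86/353 = 9.7450
OR_MH = (27.4650 + 34.1926) / (2.7284 + 9.7450) = 61.6577 / 12.4734 = 4.94312

4.943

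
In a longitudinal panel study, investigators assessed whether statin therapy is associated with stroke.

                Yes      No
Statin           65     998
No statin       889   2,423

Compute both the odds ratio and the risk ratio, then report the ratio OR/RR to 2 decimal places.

0.78

Cells: a = 65, b = 998, c = 889, d = 2423.
OR = (65·2423)/(998·889) = 157495/887222 = 0.17751
Risk in exposed = 65/1063 = 0.06115; risk in unexposed = 889/3312 = 0.26842; RR = 0.22781
OR/RR = 0.17751 / 0.22781 = 0.77923
The outcome is not rare, so the OR lies further from 1 than the RR.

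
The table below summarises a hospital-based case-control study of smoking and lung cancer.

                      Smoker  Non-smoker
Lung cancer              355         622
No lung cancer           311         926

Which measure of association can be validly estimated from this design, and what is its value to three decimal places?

Reading the table with exposure as columns: a = 355 (Smoker, case), b = 311 (Smoker, non-case), c = 622 (Non-smoker, case), d = 926.
This is a hospital-based case-control study: participants were sampled on outcome status, so risks in the source population cannot be estimated directly — relative risk is not valid here. The odds ratio is the appropriate measure.
OR = (a·d)/(b·c) = (355 × 926) / (311 × 622) = 328730 / 193442 = 1.69937

1.699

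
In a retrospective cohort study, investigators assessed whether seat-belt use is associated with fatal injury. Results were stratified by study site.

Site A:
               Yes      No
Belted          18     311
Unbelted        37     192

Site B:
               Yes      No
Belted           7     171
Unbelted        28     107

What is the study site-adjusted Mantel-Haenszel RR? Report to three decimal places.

RR_MH = Σ(aᵢ·n₀ᵢ/nᵢ) / Σ(cᵢ·n₁ᵢ/nᵢ), with n₁ᵢ = aᵢ+bᵢ (exposed), n₀ᵢ = cᵢ+dᵢ (unexposed), nᵢ = n₁ᵢ+n₀ᵢ.
Stratum 1 (Site A): n₁ = 329, n₀ = 229, n = 558; a·n₀/n = 18·229/558 = 7.3871; c·n₁/n = 37·329/558 = 21.8154
Stratum 2 (Site B): n₁ = 178, n₀ = 135, n = 313; a·n₀/n = 7·135/313 = 3.0192; c·n₁/n = 28·178/313 = 15.9233
RR_MH = (7.3871 + 3.0192) / (21.8154 + 15.9233) = 10.4063 / 37.7387 = 0.27574

0.276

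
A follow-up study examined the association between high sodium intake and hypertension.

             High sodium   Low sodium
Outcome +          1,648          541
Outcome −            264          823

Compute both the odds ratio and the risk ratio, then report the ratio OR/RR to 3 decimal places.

Reading the table with exposure as columns: a = 1648 (High sodium, case), b = 264 (High sodium, non-case), c = 541 (Low sodium, case), d = 823.
OR = (1648·823)/(264·541) = 1356304/142824 = 9.49633
Risk in exposed = 1648/1912 = 0.86192; risk in unexposed = 541/1364 = 0.39663; RR = 2.17313
OR/RR = 9.49633 / 2.17313 = 4.36988
The outcome is not rare, so the OR lies further from 1 than the RR.

4.370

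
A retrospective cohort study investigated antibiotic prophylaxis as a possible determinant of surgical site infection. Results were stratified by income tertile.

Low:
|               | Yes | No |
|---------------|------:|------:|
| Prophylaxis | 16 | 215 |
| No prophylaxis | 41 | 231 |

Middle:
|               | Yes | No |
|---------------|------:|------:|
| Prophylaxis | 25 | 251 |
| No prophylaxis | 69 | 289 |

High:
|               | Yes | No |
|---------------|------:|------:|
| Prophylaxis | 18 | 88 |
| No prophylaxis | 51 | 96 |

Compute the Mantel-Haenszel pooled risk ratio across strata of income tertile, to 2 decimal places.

RR_MH = Σ(aᵢ·n₀ᵢ/nᵢ) / Σ(cᵢ·n₁ᵢ/nᵢ), with n₁ᵢ = aᵢ+bᵢ (exposed), n₀ᵢ = cᵢ+dᵢ (unexposed), nᵢ = n₁ᵢ+n₀ᵢ.
Stratum 1 (Low): n₁ = 231, n₀ = 272, n = 503; a·n₀/n = 16·272/503 = 8.6521; c·n₁/n = 41·231/503 = 18.8290
Stratum 2 (Middle): n₁ = 276, n₀ = 358, n = 634; a·n₀/n = 25·358/634 = 14.1167; c·n₁/n = 69·276/634 = 30.0379
Stratum 3 (High): n₁ = 106, n₀ = 147, n = 253; a·n₀/n = 18·147/253 = 10.4585; c·n₁/n = 51·106/253 = 21.3676
RR_MH = (8.6521 + 14.1167 + 10.4585) / (18.8290 + 30.0379 + 21.3676) = 33.2273 / 70.2345 = 0.47309

0.47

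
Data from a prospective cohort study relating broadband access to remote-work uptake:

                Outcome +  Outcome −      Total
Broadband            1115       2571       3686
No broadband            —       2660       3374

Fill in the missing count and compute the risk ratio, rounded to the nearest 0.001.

1.429

The missing cell is in the unexposed row: 3374 − 2660 = 714.
So a = 1115, b = 2571, c = 714, d = 2660.
RR = [a/(a+b)] / [c/(c+d)] = (1115/3686) / (714/3374) = 0.30250/0.21162 = 1.42944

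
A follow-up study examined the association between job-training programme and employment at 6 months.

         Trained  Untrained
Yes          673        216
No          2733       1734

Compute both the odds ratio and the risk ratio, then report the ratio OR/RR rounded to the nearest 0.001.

Reading the table with exposure as columns: a = 673 (Trained, case), b = 2733 (Trained, non-case), c = 216 (Untrained, case), d = 1734.
OR = (673·1734)/(2733·216) = 1166982/590328 = 1.97684
Risk in exposed = 673/3406 = 0.19759; risk in unexposed = 216/1950 = 0.11077; RR = 1.78382
OR/RR = 1.97684 / 1.78382 = 1.10820
The outcome is not rare, so the OR lies further from 1 than the RR.

1.108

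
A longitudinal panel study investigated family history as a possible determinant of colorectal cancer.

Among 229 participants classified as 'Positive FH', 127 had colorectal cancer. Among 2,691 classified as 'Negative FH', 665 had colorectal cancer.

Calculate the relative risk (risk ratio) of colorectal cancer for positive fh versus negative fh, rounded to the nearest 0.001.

From the description: a = 127, b = 102, c = 665, d = 2026.
Risk in exposed = 127/229 = 0.55459; risk in unexposed = 665/2691 = 0.24712.
RR = 0.55459 / 0.24712 = 2.24419
The risk among the exposed is 2.24 times that among the unexposed.

2.244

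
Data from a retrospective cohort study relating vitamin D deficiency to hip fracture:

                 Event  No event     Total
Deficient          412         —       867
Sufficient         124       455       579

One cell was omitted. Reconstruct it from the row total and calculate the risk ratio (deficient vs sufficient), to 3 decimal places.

The missing cell is in the exposed row: 867 − 412 = 455.
So a = 412, b = 455, c = 124, d = 455.
RR = [a/(a+b)] / [c/(c+d)] = (412/867) / (124/579) = 0.47520/0.21416 = 2.21889

2.219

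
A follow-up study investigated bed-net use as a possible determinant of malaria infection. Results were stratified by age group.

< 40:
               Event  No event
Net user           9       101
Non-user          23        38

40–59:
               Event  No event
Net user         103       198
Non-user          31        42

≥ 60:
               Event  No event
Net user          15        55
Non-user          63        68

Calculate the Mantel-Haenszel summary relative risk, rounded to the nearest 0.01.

0.54

RR_MH = Σ(aᵢ·n₀ᵢ/nᵢ) / Σ(cᵢ·n₁ᵢ/nᵢ), with n₁ᵢ = aᵢ+bᵢ (exposed), n₀ᵢ = cᵢ+dᵢ (unexposed), nᵢ = n₁ᵢ+n₀ᵢ.
Stratum 1 (< 40): n₁ = 110, n₀ = 61, n = 171; a·n₀/n = 9·61/171 = 3.2105; c·n₁/n = 23·110/171 = 14.7953
Stratum 2 (40–59): n₁ = 301, n₀ = 73, n = 374; a·n₀/n = 103·73/374 = 20.1043; c·n₁/n = 31·301/374 = 24.9492
Stratum 3 (≥ 60): n₁ = 70, n₀ = 131, n = 201; a·n₀/n = 15·131/201 = 9.7761; c·n₁/n = 63·70/201 = 21.9403
RR_MH = (3.2105 + 20.1043 + 9.7761) / (14.7953 + 24.9492 + 21.9403) = 33.0909 / 61.6848 = 0.53645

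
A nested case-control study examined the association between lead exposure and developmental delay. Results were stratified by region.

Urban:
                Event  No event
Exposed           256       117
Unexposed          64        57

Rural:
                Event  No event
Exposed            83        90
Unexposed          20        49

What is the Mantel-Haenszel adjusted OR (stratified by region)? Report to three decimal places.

2.051

OR_MH = Σ(aᵢdᵢ/nᵢ) / Σ(bᵢcᵢ/nᵢ), where nᵢ is the stratum total.
Stratum 1 (Urban): n = 494; a·d/n = 256·57/494 = 29.5385; b·c/n = 117·64/494 = 15.1579
Stratum 2 (Rural): n = 242; a·d/n = 83·49/242 = 16.8058; b·c/n = 90·20/242 = 7.4380
OR_MH = (29.5385 + 16.8058) / (15.1579 + 7.4380) = 46.3442 / 22.5959 = 2.05100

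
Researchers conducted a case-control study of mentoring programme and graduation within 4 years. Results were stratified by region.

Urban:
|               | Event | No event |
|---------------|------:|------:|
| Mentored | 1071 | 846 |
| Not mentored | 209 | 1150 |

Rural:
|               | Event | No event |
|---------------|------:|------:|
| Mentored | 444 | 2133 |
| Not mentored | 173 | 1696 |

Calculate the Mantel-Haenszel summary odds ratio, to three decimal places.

OR_MH = Σ(aᵢdᵢ/nᵢ) / Σ(bᵢcᵢ/nᵢ), where nᵢ is the stratum total.
Stratum 1 (Urban): n = 3276; a·d/n = 1071·1150/3276 = 375.9615; b·c/n = 846·209/3276 = 53.9725
Stratum 2 (Rural): n = 4446; a·d/n = 444·1696/4446 = 169.3711; b·c/n = 2133·173/4446 = 82.9980
OR_MH = (375.9615 + 169.3711) / (53.9725 + 82.9980) = 545.3327 / 136.9705 = 3.98139

3.981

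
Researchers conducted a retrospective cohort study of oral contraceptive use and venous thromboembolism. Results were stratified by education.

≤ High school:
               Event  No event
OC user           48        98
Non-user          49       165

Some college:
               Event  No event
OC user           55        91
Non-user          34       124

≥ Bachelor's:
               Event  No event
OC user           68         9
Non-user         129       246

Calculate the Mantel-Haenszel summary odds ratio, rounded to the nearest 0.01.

OR_MH = Σ(aᵢdᵢ/nᵢ) / Σ(bᵢcᵢ/nᵢ), where nᵢ is the stratum total.
Stratum 1 (≤ High school): n = 360; a·d/n = 48·165/360 = 22.0000; b·c/n = 98·49/360 = 13.3389
Stratum 2 (Some college): n = 304; a·d/n = 55·124/304 = 22.4342; b·c/n = 91·34/304 = 10.1776
Stratum 3 (≥ Bachelor's): n = 452; a·d/n = 68·246/452 = 37.0088; b·c/n = 9·129/452 = 2.5686
OR_MH = (22.0000 + 22.4342 + 37.0088) / (13.3389 + 10.1776 + 2.5686) = 81.4431 / 26.0851 = 3.12221

3.12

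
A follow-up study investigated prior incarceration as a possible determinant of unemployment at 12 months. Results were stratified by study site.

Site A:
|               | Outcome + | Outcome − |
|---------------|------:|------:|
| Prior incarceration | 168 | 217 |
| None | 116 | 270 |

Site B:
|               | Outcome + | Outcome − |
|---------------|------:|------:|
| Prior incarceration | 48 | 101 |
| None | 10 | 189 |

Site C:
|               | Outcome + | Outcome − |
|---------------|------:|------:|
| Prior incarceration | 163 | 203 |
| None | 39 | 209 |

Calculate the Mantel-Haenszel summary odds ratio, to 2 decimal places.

OR_MH = Σ(aᵢdᵢ/nᵢ) / Σ(bᵢcᵢ/nᵢ), where nᵢ is the stratum total.
Stratum 1 (Site A): n = 771; a·d/n = 168·270/771 = 58.8327; b·c/n = 217·116/771 = 32.6485
Stratum 2 (Site B): n = 348; a·d/n = 48·189/348 = 26.0690; b·c/n = 101·10/348 = 2.9023
Stratum 3 (Site C): n = 614; a·d/n = 163·209/614 = 55.4837; b·c/n = 203·39/614 = 12.8941
OR_MH = (58.8327 + 26.0690 + 55.4837) / (32.6485 + 2.9023 + 12.8941) = 140.3854 / 48.4449 = 2.89783

2.90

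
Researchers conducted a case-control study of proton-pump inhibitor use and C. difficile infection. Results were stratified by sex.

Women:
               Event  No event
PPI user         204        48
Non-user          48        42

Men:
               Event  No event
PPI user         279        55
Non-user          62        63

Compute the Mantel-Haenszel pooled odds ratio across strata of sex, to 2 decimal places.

4.47

OR_MH = Σ(aᵢdᵢ/nᵢ) / Σ(bᵢcᵢ/nᵢ), where nᵢ is the stratum total.
Stratum 1 (Women): n = 342; a·d/n = 204·42/342 = 25.0526; b·c/n = 48·48/342 = 6.7368
Stratum 2 (Men): n = 459; a·d/n = 279·63/459 = 38.2941; b·c/n = 55·62/459 = 7.4292
OR_MH = (25.0526 + 38.2941) / (6.7368 + 7.4292) = 63.3467 / 14.1660 = 4.47173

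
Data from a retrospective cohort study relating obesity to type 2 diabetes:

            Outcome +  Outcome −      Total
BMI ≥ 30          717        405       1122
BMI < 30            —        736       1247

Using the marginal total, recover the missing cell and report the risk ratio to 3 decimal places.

1.559

The missing cell is in the unexposed row: 1247 − 736 = 511.
So a = 717, b = 405, c = 511, d = 736.
RR = [a/(a+b)] / [c/(c+d)] = (717/1122) / (511/1247) = 0.63904/0.40978 = 1.55945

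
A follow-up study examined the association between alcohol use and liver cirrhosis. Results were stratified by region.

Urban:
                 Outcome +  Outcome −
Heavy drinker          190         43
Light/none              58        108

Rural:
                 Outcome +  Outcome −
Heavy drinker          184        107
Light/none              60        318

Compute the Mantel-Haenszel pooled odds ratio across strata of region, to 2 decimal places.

8.76

OR_MH = Σ(aᵢdᵢ/nᵢ) / Σ(bᵢcᵢ/nᵢ), where nᵢ is the stratum total.
Stratum 1 (Urban): n = 399; a·d/n = 190·108/399 = 51.4286; b·c/n = 43·58/399 = 6.2506
Stratum 2 (Rural): n = 669; a·d/n = 184·318/669 = 87.4619; b·c/n = 107·60/669 = 9.5964
OR_MH = (51.4286 + 87.4619) / (6.2506 + 9.5964) = 138.8905 / 15.8470 = 8.76444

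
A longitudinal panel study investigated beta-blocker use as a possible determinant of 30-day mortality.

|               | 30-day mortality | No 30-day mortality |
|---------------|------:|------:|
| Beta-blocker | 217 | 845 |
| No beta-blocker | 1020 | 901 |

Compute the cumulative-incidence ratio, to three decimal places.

0.385

Cells: a = 217, b = 845, c = 1020, d = 901.
Risk in exposed = 217/1062 = 0.20433; risk in unexposed = 1020/1921 = 0.53097.
RR = 0.20433 / 0.53097 = 0.38482
The risk is 62% lower among the exposed than among the unexposed.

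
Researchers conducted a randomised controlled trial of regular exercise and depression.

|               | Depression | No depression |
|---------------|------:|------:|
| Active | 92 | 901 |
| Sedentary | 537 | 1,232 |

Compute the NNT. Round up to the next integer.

5

Risk in treated group = 92/993 = 0.09265; risk in control = 537/1769 = 0.30356.
Absolute risk reduction = 0.30356 − 0.09265 = 0.21091
NNT = 1 / ARR = 1 / 0.21091 = 4.741 → round up → 5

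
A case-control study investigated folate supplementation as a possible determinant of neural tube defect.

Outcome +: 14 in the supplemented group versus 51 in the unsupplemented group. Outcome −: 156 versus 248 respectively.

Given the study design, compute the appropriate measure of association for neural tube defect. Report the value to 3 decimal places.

From the description: a = 14, b = 156, c = 51, d = 248.
This is a case-control study: participants were sampled on outcome status, so risks in the source population cannot be estimated directly — relative risk is not valid here. The odds ratio is the appropriate measure.
OR = (a·d)/(b·c) = (14 × 248) / (156 × 51) = 3472 / 7956 = 0.43640

0.436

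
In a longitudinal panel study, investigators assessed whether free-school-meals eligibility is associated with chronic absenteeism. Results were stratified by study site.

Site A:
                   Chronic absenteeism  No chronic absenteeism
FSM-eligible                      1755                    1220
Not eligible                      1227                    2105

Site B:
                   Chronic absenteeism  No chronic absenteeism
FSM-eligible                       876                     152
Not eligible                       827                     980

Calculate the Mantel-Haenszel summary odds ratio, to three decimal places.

OR_MH = Σ(aᵢdᵢ/nᵢ) / Σ(bᵢcᵢ/nᵢ), where nᵢ is the stratum total.
Stratum 1 (Site A): n = 6307; a·d/n = 1755·2105/6307 = 585.7420; b·c/n = 1220·1227/6307 = 237.3458
Stratum 2 (Site B): n = 2835; a·d/n = 876·980/2835 = 302.8148; b·c/n = 152·827/2835 = 44.3400
OR_MH = (585.7420 + 302.8148) / (237.3458 + 44.3400) = 888.5568 / 281.6858 = 3.15442

3.154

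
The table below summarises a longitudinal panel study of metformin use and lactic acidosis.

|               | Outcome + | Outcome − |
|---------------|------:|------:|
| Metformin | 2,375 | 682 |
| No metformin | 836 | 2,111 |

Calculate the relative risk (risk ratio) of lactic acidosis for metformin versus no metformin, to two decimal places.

2.74

Cells: a = 2375, b = 682, c = 836, d = 2111.
Risk in exposed = 2375/3057 = 0.77691; risk in unexposed = 836/2947 = 0.28368.
RR = 0.77691 / 0.28368 = 2.73868
The risk among the exposed is 2.74 times that among the unexposed.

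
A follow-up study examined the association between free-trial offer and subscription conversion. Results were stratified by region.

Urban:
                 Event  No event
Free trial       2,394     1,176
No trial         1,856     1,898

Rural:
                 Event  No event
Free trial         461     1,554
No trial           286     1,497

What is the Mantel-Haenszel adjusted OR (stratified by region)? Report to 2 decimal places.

1.93

OR_MH = Σ(aᵢdᵢ/nᵢ) / Σ(bᵢcᵢ/nᵢ), where nᵢ is the stratum total.
Stratum 1 (Urban): n = 7324; a·d/n = 2394·1898/7324 = 620.4003; b·c/n = 1176·1856/7324 = 298.0142
Stratum 2 (Rural): n = 3798; a·d/n = 461·1497/3798 = 181.7054; b·c/n = 1554·286/3798 = 117.0205
OR_MH = (620.4003 + 181.7054) / (298.0142 + 117.0205) = 802.1057 / 415.0347 = 1.93262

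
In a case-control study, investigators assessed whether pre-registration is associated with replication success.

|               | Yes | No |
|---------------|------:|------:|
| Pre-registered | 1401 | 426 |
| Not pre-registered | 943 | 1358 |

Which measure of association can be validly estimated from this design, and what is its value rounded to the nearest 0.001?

Cells: a = 1401, b = 426, c = 943, d = 1358.
This is a case-control study: participants were sampled on outcome status, so risks in the source population cannot be estimated directly — relative risk is not valid here. The odds ratio is the appropriate measure.
OR = (a·d)/(b·c) = (1401 × 1358) / (426 × 943) = 1902558 / 401718 = 4.73605

4.736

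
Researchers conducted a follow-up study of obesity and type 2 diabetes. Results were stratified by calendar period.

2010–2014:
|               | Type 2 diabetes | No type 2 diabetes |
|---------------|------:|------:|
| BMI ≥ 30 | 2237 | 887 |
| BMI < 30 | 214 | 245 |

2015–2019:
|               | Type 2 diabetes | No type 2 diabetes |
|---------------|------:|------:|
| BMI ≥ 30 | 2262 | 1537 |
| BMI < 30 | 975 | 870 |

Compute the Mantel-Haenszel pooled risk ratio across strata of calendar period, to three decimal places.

RR_MH = Σ(aᵢ·n₀ᵢ/nᵢ) / Σ(cᵢ·n₁ᵢ/nᵢ), with n₁ᵢ = aᵢ+bᵢ (exposed), n₀ᵢ = cᵢ+dᵢ (unexposed), nᵢ = n₁ᵢ+n₀ᵢ.
Stratum 1 (2010–2014): n₁ = 3124, n₀ = 459, n = 3583; a·n₀/n = 2237·459/3583 = 286.5708; c·n₁/n = 214·3124/3583 = 186.5855
Stratum 2 (2015–2019): n₁ = 3799, n₀ = 1845, n = 5644; a·n₀/n = 2262·1845/5644 = 739.4383; c·n₁/n = 975·3799/5644 = 656.2766
RR_MH = (286.5708 + 739.4383) / (186.5855 + 656.2766) = 1026.0091 / 842.8621 = 1.21729

1.217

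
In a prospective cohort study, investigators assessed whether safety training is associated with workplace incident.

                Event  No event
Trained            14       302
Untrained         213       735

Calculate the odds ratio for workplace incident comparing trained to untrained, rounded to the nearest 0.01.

0.16

Cells: a = 14, b = 302, c = 213, d = 735.
OR = (a·d)/(b·c) = (14 × 735) / (302 × 213) = 10290 / 64326 = 0.15997
Exposure is associated with lower odds of workplace incident (OR = 0.16 < 1).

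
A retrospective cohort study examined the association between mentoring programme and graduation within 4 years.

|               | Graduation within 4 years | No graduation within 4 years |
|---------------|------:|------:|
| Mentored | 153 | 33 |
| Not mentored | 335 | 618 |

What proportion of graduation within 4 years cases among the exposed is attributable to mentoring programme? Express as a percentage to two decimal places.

57.27

Cells: a = 153, b = 33, c = 335, d = 618.
Risk in exposed = 153/186 = 0.82258; risk in unexposed = 335/953 = 0.35152.
RR = 0.82258/0.35152 = 2.34006
AR% = (RR − 1)/RR × 100 = (2.34006 − 1)/2.34006 × 100 = 57.2660%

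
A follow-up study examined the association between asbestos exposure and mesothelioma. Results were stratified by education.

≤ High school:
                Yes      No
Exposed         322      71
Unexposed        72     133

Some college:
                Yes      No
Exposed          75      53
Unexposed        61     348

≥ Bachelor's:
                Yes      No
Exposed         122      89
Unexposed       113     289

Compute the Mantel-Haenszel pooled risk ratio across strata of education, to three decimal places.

2.457

RR_MH = Σ(aᵢ·n₀ᵢ/nᵢ) / Σ(cᵢ·n₁ᵢ/nᵢ), with n₁ᵢ = aᵢ+bᵢ (exposed), n₀ᵢ = cᵢ+dᵢ (unexposed), nᵢ = n₁ᵢ+n₀ᵢ.
Stratum 1 (≤ High school): n₁ = 393, n₀ = 205, n = 598; a·n₀/n = 322·205/598 = 110.3846; c·n₁/n = 72·393/598 = 47.3177
Stratum 2 (Some college): n₁ = 128, n₀ = 409, n = 537; a·n₀/n = 75·409/537 = 57.1229; c·n₁/n = 61·128/537 = 14.5400
Stratum 3 (≥ Bachelor's): n₁ = 211, n₀ = 402, n = 613; a·n₀/n = 122·402/613 = 80.0065; c·n₁/n = 113·211/613 = 38.8956
RR_MH = (110.3846 + 57.1229 + 80.0065) / (47.3177 + 14.5400 + 38.8956) = 247.5140 / 100.7534 = 2.45663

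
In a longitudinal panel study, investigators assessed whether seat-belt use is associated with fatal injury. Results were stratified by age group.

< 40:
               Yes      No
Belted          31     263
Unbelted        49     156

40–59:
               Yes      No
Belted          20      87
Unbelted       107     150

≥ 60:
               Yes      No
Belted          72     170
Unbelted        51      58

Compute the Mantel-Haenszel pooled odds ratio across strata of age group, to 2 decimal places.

OR_MH = Σ(aᵢdᵢ/nᵢ) / Σ(bᵢcᵢ/nᵢ), where nᵢ is the stratum total.
Stratum 1 (< 40): n = 499; a·d/n = 31·156/499 = 9.6914; b·c/n = 263·49/499 = 25.8257
Stratum 2 (40–59): n = 364; a·d/n = 20·150/364 = 8.2418; b·c/n = 87·107/364 = 25.5742
Stratum 3 (≥ 60): n = 351; a·d/n = 72·58/351 = 11.8974; b·c/n = 170·51/351 = 24.7009
OR_MH = (9.6914 + 8.2418 + 11.8974) / (25.8257 + 25.5742 + 24.7009) = 29.8306 / 76.1007 = 0.39199

0.39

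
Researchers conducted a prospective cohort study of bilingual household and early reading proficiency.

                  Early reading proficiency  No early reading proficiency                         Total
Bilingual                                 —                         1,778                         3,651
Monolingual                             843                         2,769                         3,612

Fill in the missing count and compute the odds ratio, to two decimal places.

The missing cell is in the exposed row: 3651 − 1778 = 1873.
So a = 1873, b = 1778, c = 843, d = 2769.
OR = (a·d)/(b·c) = (1873 × 2769) / (1778 × 843) = 5186337 / 1498854 = 3.46020

3.46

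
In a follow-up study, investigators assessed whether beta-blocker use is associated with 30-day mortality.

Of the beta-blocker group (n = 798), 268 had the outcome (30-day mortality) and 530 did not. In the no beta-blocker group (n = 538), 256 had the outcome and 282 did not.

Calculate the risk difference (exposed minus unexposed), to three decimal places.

From the description: a = 268, b = 530, c = 256, d = 282.
Risk in exposed = 268/798 = 0.335840; risk in unexposed = 256/538 = 0.475836.
Risk difference = 0.335840 − 0.475836 = -0.139997

-0.140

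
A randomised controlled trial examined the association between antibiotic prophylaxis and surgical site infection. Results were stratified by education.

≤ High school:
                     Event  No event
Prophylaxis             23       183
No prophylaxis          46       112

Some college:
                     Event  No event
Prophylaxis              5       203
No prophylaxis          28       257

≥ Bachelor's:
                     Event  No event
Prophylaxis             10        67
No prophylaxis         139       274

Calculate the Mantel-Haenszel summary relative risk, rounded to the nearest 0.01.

0.36

RR_MH = Σ(aᵢ·n₀ᵢ/nᵢ) / Σ(cᵢ·n₁ᵢ/nᵢ), with n₁ᵢ = aᵢ+bᵢ (exposed), n₀ᵢ = cᵢ+dᵢ (unexposed), nᵢ = n₁ᵢ+n₀ᵢ.
Stratum 1 (≤ High school): n₁ = 206, n₀ = 158, n = 364; a·n₀/n = 23·158/364 = 9.9835; c·n₁/n = 46·206/364 = 26.0330
Stratum 2 (Some college): n₁ = 208, n₀ = 285, n = 493; a·n₀/n = 5·285/493 = 2.8905; c·n₁/n = 28·208/493 = 11.8134
Stratum 3 (≥ Bachelor's): n₁ = 77, n₀ = 413, n = 490; a·n₀/n = 10·413/490 = 8.4286; c·n₁/n = 139·77/490 = 21.8429
RR_MH = (9.9835 + 2.8905 + 8.4286) / (26.0330 + 11.8134 + 21.8429) = 21.3026 / 59.6892 = 0.35689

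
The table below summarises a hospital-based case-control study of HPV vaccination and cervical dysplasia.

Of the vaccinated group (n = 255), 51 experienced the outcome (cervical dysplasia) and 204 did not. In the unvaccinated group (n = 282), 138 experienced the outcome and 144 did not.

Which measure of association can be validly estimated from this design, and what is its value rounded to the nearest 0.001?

From the description: a = 51, b = 204, c = 138, d = 144.
This is a hospital-based case-control study: participants were sampled on outcome status, so risks in the source population cannot be estimated directly — relative risk is not valid here. The odds ratio is the appropriate measure.
OR = (a·d)/(b·c) = (51 × 144) / (204 × 138) = 7344 / 28152 = 0.26087

0.261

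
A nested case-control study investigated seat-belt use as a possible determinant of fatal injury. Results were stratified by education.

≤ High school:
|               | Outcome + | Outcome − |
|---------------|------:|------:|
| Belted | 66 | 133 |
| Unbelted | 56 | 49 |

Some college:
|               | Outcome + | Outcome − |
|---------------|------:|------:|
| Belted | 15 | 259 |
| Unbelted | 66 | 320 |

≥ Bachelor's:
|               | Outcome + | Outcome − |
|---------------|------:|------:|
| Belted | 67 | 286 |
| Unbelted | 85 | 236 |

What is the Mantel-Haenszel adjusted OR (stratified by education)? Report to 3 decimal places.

OR_MH = Σ(aᵢdᵢ/nᵢ) / Σ(bᵢcᵢ/nᵢ), where nᵢ is the stratum total.
Stratum 1 (≤ High school): n = 304; a·d/n = 66·49/304 = 10.6382; b·c/n = 133·56/304 = 24.5000
Stratum 2 (Some college): n = 660; a·d/n = 15·320/660 = 7.2727; b·c/n = 259·66/660 = 25.9000
Stratum 3 (≥ Bachelor's): n = 674; a·d/n = 67·236/674 = 23.4599; b·c/n = 286·85/674 = 36.0682
OR_MH = (10.6382 + 7.2727 + 23.4599) / (24.5000 + 25.9000 + 36.0682) = 41.3708 / 86.4682 = 0.47845

0.478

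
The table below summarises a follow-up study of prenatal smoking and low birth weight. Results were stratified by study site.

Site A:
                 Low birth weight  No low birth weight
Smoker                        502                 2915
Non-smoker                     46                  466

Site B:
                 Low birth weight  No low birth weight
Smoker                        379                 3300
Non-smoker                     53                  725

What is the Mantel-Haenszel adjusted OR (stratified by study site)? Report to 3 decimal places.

1.652

OR_MH = Σ(aᵢdᵢ/nᵢ) / Σ(bᵢcᵢ/nᵢ), where nᵢ is the stratum total.
Stratum 1 (Site A): n = 3929; a·d/n = 502·466/3929 = 59.5398; b·c/n = 2915·46/3929 = 34.1283
Stratum 2 (Site B): n = 4457; a·d/n = 379·725/4457 = 61.6502; b·c/n = 3300·53/4457 = 39.2416
OR_MH = (59.5398 + 61.6502) / (34.1283 + 39.2416) = 121.1900 / 73.3699 = 1.65177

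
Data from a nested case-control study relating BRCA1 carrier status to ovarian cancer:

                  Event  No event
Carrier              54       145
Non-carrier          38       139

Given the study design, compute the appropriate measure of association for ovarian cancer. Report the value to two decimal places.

1.36

Cells: a = 54, b = 145, c = 38, d = 139.
This is a nested case-control study: participants were sampled on outcome status, so risks in the source population cannot be estimated directly — relative risk is not valid here. The odds ratio is the appropriate measure.
OR = (a·d)/(b·c) = (54 × 139) / (145 × 38) = 7506 / 5510 = 1.36225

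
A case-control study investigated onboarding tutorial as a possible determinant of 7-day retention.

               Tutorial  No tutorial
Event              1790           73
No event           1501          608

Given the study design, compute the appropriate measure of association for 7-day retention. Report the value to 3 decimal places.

9.932

Reading the table with exposure as columns: a = 1790 (Tutorial, case), b = 1501 (Tutorial, non-case), c = 73 (No tutorial, case), d = 608.
This is a case-control study: participants were sampled on outcome status, so risks in the source population cannot be estimated directly — relative risk is not valid here. The odds ratio is the appropriate measure.
OR = (a·d)/(b·c) = (1790 × 608) / (1501 × 73) = 1088320 / 109573 = 9.93237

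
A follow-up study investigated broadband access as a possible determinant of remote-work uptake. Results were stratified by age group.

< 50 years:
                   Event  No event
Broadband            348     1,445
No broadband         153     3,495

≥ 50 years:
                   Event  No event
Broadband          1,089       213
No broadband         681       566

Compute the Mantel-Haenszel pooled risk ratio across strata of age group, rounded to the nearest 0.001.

RR_MH = Σ(aᵢ·n₀ᵢ/nᵢ) / Σ(cᵢ·n₁ᵢ/nᵢ), with n₁ᵢ = aᵢ+bᵢ (exposed), n₀ᵢ = cᵢ+dᵢ (unexposed), nᵢ = n₁ᵢ+n₀ᵢ.
Stratum 1 (< 50 years): n₁ = 1793, n₀ = 3648, n = 5441; a·n₀/n = 348·3648/5441 = 233.3218; c·n₁/n = 153·1793/5441 = 50.4189
Stratum 2 (≥ 50 years): n₁ = 1302, n₀ = 1247, n = 2549; a·n₀/n = 1089·1247/2549 = 532.7513; c·n₁/n = 681·1302/2549 = 347.8470
RR_MH = (233.3218 + 532.7513) / (50.4189 + 347.8470) = 766.0731 / 398.2659 = 1.92352

1.924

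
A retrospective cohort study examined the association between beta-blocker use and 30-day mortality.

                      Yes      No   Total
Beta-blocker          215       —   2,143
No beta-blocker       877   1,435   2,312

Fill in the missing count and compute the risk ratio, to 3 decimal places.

The missing cell is in the exposed row: 2143 − 215 = 1928.
So a = 215, b = 1928, c = 877, d = 1435.
RR = [a/(a+b)] / [c/(c+d)] = (215/2143) / (877/2312) = 0.10033/0.37933 = 0.26449

0.264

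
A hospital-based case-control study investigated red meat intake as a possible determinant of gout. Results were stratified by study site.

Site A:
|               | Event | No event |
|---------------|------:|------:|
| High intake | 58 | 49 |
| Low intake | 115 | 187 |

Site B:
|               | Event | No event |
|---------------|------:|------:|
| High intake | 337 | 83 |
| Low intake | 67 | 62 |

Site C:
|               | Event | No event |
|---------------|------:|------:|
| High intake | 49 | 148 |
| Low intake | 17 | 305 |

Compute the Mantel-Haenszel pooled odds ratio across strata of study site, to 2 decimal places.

OR_MH = Σ(aᵢdᵢ/nᵢ) / Σ(bᵢcᵢ/nᵢ), where nᵢ is the stratum total.
Stratum 1 (Site A): n = 409; a·d/n = 58·187/409 = 26.5183; b·c/n = 49·115/409 = 13.7775
Stratum 2 (Site B): n = 549; a·d/n = 337·62/549 = 38.0583; b·c/n = 83·67/549 = 10.1293
Stratum 3 (Site C): n = 519; a·d/n = 49·305/519 = 28.7958; b·c/n = 148·17/519 = 4.8478
OR_MH = (26.5183 + 38.0583 + 28.7958) / (13.7775 + 10.1293 + 4.8478) = 93.3724 / 28.7546 = 3.24721

3.25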